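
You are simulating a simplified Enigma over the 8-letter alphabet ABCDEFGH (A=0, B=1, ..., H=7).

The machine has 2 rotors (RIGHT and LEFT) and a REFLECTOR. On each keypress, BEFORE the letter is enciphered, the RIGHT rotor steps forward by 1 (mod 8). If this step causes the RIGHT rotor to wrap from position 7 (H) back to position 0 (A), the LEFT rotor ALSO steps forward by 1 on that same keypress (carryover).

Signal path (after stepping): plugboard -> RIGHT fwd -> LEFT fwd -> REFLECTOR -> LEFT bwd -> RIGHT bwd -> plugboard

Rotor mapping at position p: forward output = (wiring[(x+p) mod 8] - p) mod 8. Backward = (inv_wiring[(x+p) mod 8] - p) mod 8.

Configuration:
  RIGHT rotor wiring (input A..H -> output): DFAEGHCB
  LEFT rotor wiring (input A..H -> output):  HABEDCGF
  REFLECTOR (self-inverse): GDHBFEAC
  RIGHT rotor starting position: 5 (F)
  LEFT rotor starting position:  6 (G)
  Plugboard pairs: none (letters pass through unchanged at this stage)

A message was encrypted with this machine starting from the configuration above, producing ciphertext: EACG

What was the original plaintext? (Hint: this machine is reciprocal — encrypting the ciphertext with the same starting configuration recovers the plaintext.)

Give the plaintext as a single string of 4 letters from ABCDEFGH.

Answer: ABHF

Derivation:
Char 1 ('E'): step: R->6, L=6; E->plug->E->R->C->L->B->refl->D->L'->E->R'->A->plug->A
Char 2 ('A'): step: R->7, L=6; A->plug->A->R->C->L->B->refl->D->L'->E->R'->B->plug->B
Char 3 ('C'): step: R->0, L->7 (L advanced); C->plug->C->R->A->L->G->refl->A->L'->B->R'->H->plug->H
Char 4 ('G'): step: R->1, L=7; G->plug->G->R->A->L->G->refl->A->L'->B->R'->F->plug->F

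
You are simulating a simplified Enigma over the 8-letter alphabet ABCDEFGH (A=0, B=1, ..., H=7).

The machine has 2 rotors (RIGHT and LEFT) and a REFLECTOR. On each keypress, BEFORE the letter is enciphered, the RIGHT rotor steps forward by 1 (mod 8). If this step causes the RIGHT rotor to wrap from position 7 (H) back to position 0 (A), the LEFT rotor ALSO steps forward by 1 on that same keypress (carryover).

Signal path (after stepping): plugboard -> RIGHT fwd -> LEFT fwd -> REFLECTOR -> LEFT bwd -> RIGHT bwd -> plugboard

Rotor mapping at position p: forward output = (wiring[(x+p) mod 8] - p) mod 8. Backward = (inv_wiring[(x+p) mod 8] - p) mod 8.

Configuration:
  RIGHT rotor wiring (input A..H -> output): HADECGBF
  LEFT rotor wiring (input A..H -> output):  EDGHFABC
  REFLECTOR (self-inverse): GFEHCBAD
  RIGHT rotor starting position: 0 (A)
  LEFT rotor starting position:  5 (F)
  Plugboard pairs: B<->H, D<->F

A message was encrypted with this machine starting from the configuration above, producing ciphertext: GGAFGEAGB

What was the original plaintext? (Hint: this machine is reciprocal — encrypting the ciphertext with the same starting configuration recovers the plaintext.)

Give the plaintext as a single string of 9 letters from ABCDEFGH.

Char 1 ('G'): step: R->1, L=5; G->plug->G->R->E->L->G->refl->A->L'->H->R'->A->plug->A
Char 2 ('G'): step: R->2, L=5; G->plug->G->R->F->L->B->refl->F->L'->C->R'->B->plug->H
Char 3 ('A'): step: R->3, L=5; A->plug->A->R->B->L->E->refl->C->L'->G->R'->D->plug->F
Char 4 ('F'): step: R->4, L=5; F->plug->D->R->B->L->E->refl->C->L'->G->R'->A->plug->A
Char 5 ('G'): step: R->5, L=5; G->plug->G->R->H->L->A->refl->G->L'->E->R'->B->plug->H
Char 6 ('E'): step: R->6, L=5; E->plug->E->R->F->L->B->refl->F->L'->C->R'->D->plug->F
Char 7 ('A'): step: R->7, L=5; A->plug->A->R->G->L->C->refl->E->L'->B->R'->C->plug->C
Char 8 ('G'): step: R->0, L->6 (L advanced); G->plug->G->R->B->L->E->refl->C->L'->H->R'->A->plug->A
Char 9 ('B'): step: R->1, L=6; B->plug->H->R->G->L->H->refl->D->L'->A->R'->F->plug->D

Answer: AHFAHFCAD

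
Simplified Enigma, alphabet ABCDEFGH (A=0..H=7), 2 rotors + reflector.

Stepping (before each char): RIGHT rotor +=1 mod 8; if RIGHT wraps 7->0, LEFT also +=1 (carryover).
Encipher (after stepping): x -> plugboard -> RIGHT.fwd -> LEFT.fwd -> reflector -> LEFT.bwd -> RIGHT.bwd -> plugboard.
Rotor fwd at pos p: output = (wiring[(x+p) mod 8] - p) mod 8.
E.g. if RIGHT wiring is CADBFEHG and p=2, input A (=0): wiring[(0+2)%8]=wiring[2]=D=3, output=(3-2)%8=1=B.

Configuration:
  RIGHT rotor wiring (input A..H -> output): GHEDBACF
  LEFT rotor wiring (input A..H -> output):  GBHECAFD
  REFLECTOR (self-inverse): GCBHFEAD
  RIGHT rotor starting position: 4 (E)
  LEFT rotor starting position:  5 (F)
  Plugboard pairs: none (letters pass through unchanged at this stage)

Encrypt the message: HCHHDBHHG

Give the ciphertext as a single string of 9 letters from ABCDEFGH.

Answer: FEDGBDBBD

Derivation:
Char 1 ('H'): step: R->5, L=5; H->plug->H->R->E->L->E->refl->F->L'->H->R'->F->plug->F
Char 2 ('C'): step: R->6, L=5; C->plug->C->R->A->L->D->refl->H->L'->G->R'->E->plug->E
Char 3 ('H'): step: R->7, L=5; H->plug->H->R->D->L->B->refl->C->L'->F->R'->D->plug->D
Char 4 ('H'): step: R->0, L->6 (L advanced); H->plug->H->R->F->L->G->refl->A->L'->C->R'->G->plug->G
Char 5 ('D'): step: R->1, L=6; D->plug->D->R->A->L->H->refl->D->L'->D->R'->B->plug->B
Char 6 ('B'): step: R->2, L=6; B->plug->B->R->B->L->F->refl->E->L'->G->R'->D->plug->D
Char 7 ('H'): step: R->3, L=6; H->plug->H->R->B->L->F->refl->E->L'->G->R'->B->plug->B
Char 8 ('H'): step: R->4, L=6; H->plug->H->R->H->L->C->refl->B->L'->E->R'->B->plug->B
Char 9 ('G'): step: R->5, L=6; G->plug->G->R->G->L->E->refl->F->L'->B->R'->D->plug->D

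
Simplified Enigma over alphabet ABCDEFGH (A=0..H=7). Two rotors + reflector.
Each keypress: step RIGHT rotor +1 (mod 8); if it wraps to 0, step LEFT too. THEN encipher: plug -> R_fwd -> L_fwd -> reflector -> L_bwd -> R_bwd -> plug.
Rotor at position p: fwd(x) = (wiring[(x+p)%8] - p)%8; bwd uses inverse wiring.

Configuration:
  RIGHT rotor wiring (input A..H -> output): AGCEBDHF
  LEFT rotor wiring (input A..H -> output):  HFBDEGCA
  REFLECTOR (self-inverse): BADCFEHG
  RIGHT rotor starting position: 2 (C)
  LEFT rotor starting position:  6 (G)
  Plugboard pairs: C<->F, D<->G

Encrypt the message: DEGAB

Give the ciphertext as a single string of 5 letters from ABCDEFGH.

Char 1 ('D'): step: R->3, L=6; D->plug->G->R->D->L->H->refl->G->L'->G->R'->B->plug->B
Char 2 ('E'): step: R->4, L=6; E->plug->E->R->E->L->D->refl->C->L'->B->R'->D->plug->G
Char 3 ('G'): step: R->5, L=6; G->plug->D->R->D->L->H->refl->G->L'->G->R'->A->plug->A
Char 4 ('A'): step: R->6, L=6; A->plug->A->R->B->L->C->refl->D->L'->E->R'->E->plug->E
Char 5 ('B'): step: R->7, L=6; B->plug->B->R->B->L->C->refl->D->L'->E->R'->G->plug->D

Answer: BGAED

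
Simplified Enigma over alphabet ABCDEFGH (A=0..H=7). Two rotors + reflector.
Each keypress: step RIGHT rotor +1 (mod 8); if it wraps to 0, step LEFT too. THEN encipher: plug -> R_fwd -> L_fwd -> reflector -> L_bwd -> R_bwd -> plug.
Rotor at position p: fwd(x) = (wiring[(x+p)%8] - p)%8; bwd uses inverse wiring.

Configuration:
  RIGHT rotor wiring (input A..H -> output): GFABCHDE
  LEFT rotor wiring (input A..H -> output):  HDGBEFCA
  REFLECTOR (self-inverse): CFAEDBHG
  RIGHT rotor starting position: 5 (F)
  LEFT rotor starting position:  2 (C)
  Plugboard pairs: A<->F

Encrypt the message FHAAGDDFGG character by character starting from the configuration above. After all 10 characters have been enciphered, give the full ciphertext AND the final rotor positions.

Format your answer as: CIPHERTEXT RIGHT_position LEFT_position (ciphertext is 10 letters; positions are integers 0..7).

Char 1 ('F'): step: R->6, L=2; F->plug->A->R->F->L->G->refl->H->L'->B->R'->H->plug->H
Char 2 ('H'): step: R->7, L=2; H->plug->H->R->E->L->A->refl->C->L'->C->R'->E->plug->E
Char 3 ('A'): step: R->0, L->3 (L advanced); A->plug->F->R->H->L->D->refl->E->L'->F->R'->B->plug->B
Char 4 ('A'): step: R->1, L=3; A->plug->F->R->C->L->C->refl->A->L'->G->R'->E->plug->E
Char 5 ('G'): step: R->2, L=3; G->plug->G->R->E->L->F->refl->B->L'->B->R'->E->plug->E
Char 6 ('D'): step: R->3, L=3; D->plug->D->R->A->L->G->refl->H->L'->D->R'->F->plug->A
Char 7 ('D'): step: R->4, L=3; D->plug->D->R->A->L->G->refl->H->L'->D->R'->B->plug->B
Char 8 ('F'): step: R->5, L=3; F->plug->A->R->C->L->C->refl->A->L'->G->R'->B->plug->B
Char 9 ('G'): step: R->6, L=3; G->plug->G->R->E->L->F->refl->B->L'->B->R'->H->plug->H
Char 10 ('G'): step: R->7, L=3; G->plug->G->R->A->L->G->refl->H->L'->D->R'->F->plug->A
Final: ciphertext=HEBEEABBHA, RIGHT=7, LEFT=3

Answer: HEBEEABBHA 7 3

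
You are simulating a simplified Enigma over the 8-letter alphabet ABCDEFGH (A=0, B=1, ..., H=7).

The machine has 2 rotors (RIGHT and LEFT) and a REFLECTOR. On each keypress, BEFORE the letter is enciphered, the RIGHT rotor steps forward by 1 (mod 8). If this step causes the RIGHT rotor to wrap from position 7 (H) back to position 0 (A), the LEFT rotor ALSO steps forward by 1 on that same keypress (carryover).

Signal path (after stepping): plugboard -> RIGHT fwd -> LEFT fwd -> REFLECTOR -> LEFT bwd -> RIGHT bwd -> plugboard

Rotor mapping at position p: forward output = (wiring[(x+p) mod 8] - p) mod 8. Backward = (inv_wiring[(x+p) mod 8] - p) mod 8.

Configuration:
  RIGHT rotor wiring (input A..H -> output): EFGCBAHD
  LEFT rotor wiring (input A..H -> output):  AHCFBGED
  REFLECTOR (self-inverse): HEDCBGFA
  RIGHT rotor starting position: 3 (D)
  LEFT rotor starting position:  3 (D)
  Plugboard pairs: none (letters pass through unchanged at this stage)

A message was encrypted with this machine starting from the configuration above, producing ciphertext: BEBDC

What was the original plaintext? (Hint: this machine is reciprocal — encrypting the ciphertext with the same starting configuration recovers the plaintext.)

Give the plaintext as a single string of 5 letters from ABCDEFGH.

Answer: DBAAF

Derivation:
Char 1 ('B'): step: R->4, L=3; B->plug->B->R->E->L->A->refl->H->L'->H->R'->D->plug->D
Char 2 ('E'): step: R->5, L=3; E->plug->E->R->A->L->C->refl->D->L'->C->R'->B->plug->B
Char 3 ('B'): step: R->6, L=3; B->plug->B->R->F->L->F->refl->G->L'->B->R'->A->plug->A
Char 4 ('D'): step: R->7, L=3; D->plug->D->R->H->L->H->refl->A->L'->E->R'->A->plug->A
Char 5 ('C'): step: R->0, L->4 (L advanced); C->plug->C->R->G->L->G->refl->F->L'->A->R'->F->plug->F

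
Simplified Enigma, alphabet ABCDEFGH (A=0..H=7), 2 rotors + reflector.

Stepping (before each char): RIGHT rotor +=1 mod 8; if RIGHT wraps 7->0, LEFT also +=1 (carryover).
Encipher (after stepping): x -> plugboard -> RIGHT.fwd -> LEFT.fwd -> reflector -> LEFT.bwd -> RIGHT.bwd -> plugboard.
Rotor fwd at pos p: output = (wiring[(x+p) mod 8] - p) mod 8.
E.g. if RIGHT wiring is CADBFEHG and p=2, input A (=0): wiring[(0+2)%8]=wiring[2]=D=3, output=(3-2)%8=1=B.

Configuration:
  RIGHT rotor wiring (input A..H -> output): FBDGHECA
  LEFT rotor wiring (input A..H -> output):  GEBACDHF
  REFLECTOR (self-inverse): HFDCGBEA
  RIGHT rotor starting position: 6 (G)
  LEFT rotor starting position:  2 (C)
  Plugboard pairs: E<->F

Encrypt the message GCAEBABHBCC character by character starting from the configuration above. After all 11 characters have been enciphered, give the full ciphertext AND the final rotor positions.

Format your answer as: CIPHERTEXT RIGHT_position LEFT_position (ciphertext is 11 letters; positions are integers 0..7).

Char 1 ('G'): step: R->7, L=2; G->plug->G->R->F->L->D->refl->C->L'->H->R'->E->plug->F
Char 2 ('C'): step: R->0, L->3 (L advanced); C->plug->C->R->D->L->E->refl->G->L'->H->R'->E->plug->F
Char 3 ('A'): step: R->1, L=3; A->plug->A->R->A->L->F->refl->B->L'->G->R'->D->plug->D
Char 4 ('E'): step: R->2, L=3; E->plug->F->R->G->L->B->refl->F->L'->A->R'->E->plug->F
Char 5 ('B'): step: R->3, L=3; B->plug->B->R->E->L->C->refl->D->L'->F->R'->E->plug->F
Char 6 ('A'): step: R->4, L=3; A->plug->A->R->D->L->E->refl->G->L'->H->R'->G->plug->G
Char 7 ('B'): step: R->5, L=3; B->plug->B->R->F->L->D->refl->C->L'->E->R'->E->plug->F
Char 8 ('H'): step: R->6, L=3; H->plug->H->R->G->L->B->refl->F->L'->A->R'->F->plug->E
Char 9 ('B'): step: R->7, L=3; B->plug->B->R->G->L->B->refl->F->L'->A->R'->F->plug->E
Char 10 ('C'): step: R->0, L->4 (L advanced); C->plug->C->R->D->L->B->refl->F->L'->G->R'->D->plug->D
Char 11 ('C'): step: R->1, L=4; C->plug->C->R->F->L->A->refl->H->L'->B->R'->F->plug->E
Final: ciphertext=FFDFFGFEEDE, RIGHT=1, LEFT=4

Answer: FFDFFGFEEDE 1 4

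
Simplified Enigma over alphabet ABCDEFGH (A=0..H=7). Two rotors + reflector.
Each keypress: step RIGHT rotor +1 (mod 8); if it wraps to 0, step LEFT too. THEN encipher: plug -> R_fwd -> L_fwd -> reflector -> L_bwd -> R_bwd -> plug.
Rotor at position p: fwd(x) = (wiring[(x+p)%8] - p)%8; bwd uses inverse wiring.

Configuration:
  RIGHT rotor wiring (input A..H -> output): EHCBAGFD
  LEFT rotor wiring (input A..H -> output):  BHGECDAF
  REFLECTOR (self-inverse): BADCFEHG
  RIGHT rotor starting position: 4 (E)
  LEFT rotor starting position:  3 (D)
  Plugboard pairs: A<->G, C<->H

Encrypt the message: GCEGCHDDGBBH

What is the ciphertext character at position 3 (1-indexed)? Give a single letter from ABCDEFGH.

Char 1 ('G'): step: R->5, L=3; G->plug->A->R->B->L->H->refl->G->L'->F->R'->F->plug->F
Char 2 ('C'): step: R->6, L=3; C->plug->H->R->A->L->B->refl->A->L'->C->R'->G->plug->A
Char 3 ('E'): step: R->7, L=3; E->plug->E->R->C->L->A->refl->B->L'->A->R'->C->plug->H

H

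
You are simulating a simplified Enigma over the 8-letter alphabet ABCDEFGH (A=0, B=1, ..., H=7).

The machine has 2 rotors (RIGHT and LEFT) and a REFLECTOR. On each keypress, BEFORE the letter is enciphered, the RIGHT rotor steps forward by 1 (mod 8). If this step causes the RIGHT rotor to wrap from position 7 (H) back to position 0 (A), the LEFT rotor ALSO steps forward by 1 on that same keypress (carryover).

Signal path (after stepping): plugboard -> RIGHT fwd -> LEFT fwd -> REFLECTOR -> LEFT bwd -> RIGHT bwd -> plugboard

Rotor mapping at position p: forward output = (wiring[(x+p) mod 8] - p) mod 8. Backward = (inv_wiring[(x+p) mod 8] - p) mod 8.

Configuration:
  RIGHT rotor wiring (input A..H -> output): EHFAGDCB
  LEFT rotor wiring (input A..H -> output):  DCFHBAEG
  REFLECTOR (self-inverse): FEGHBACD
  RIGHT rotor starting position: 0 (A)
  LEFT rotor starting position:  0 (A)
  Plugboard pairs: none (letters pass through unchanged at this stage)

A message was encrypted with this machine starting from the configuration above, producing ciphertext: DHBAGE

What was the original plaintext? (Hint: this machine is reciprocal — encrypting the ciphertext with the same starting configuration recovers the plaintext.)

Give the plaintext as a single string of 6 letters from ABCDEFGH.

Char 1 ('D'): step: R->1, L=0; D->plug->D->R->F->L->A->refl->F->L'->C->R'->E->plug->E
Char 2 ('H'): step: R->2, L=0; H->plug->H->R->F->L->A->refl->F->L'->C->R'->G->plug->G
Char 3 ('B'): step: R->3, L=0; B->plug->B->R->D->L->H->refl->D->L'->A->R'->C->plug->C
Char 4 ('A'): step: R->4, L=0; A->plug->A->R->C->L->F->refl->A->L'->F->R'->D->plug->D
Char 5 ('G'): step: R->5, L=0; G->plug->G->R->D->L->H->refl->D->L'->A->R'->F->plug->F
Char 6 ('E'): step: R->6, L=0; E->plug->E->R->H->L->G->refl->C->L'->B->R'->D->plug->D

Answer: EGCDFD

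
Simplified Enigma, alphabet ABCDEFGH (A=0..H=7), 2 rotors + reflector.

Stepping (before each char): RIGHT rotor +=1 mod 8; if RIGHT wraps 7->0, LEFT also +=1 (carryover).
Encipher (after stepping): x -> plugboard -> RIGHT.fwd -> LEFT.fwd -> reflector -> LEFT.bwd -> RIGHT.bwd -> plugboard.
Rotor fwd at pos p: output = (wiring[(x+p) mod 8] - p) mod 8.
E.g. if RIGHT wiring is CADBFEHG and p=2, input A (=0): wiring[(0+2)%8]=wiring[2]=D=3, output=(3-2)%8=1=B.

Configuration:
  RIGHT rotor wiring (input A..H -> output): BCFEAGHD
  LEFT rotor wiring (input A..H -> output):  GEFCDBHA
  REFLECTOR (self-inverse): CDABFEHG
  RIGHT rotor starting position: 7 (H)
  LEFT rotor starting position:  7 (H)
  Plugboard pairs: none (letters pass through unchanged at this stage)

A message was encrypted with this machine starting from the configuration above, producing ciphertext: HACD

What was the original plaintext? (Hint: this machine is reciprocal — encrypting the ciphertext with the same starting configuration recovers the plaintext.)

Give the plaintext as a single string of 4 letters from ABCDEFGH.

Char 1 ('H'): step: R->0, L->0 (L advanced); H->plug->H->R->D->L->C->refl->A->L'->H->R'->G->plug->G
Char 2 ('A'): step: R->1, L=0; A->plug->A->R->B->L->E->refl->F->L'->C->R'->G->plug->G
Char 3 ('C'): step: R->2, L=0; C->plug->C->R->G->L->H->refl->G->L'->A->R'->H->plug->H
Char 4 ('D'): step: R->3, L=0; D->plug->D->R->E->L->D->refl->B->L'->F->R'->B->plug->B

Answer: GGHB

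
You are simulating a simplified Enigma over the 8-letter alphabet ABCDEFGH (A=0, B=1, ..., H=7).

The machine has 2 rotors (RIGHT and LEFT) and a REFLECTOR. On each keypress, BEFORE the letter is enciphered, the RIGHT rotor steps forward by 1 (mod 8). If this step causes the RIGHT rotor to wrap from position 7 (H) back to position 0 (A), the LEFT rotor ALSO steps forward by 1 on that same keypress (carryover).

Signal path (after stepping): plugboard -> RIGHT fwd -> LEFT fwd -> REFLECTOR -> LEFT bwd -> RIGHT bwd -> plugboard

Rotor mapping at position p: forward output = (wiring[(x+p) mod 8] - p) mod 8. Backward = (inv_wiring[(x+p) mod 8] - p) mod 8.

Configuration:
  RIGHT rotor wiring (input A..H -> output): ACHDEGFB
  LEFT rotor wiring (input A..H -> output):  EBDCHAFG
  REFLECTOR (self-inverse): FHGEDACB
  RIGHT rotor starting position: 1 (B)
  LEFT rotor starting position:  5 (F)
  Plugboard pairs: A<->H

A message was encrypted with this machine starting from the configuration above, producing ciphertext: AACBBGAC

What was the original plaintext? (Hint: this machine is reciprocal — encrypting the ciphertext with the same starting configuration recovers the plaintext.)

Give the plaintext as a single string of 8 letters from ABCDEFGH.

Char 1 ('A'): step: R->2, L=5; A->plug->H->R->A->L->D->refl->E->L'->E->R'->D->plug->D
Char 2 ('A'): step: R->3, L=5; A->plug->H->R->E->L->E->refl->D->L'->A->R'->A->plug->H
Char 3 ('C'): step: R->4, L=5; C->plug->C->R->B->L->A->refl->F->L'->G->R'->F->plug->F
Char 4 ('B'): step: R->5, L=5; B->plug->B->R->A->L->D->refl->E->L'->E->R'->C->plug->C
Char 5 ('B'): step: R->6, L=5; B->plug->B->R->D->L->H->refl->B->L'->C->R'->C->plug->C
Char 6 ('G'): step: R->7, L=5; G->plug->G->R->H->L->C->refl->G->L'->F->R'->F->plug->F
Char 7 ('A'): step: R->0, L->6 (L advanced); A->plug->H->R->B->L->A->refl->F->L'->E->R'->E->plug->E
Char 8 ('C'): step: R->1, L=6; C->plug->C->R->C->L->G->refl->C->L'->H->R'->H->plug->A

Answer: DHFCCFEA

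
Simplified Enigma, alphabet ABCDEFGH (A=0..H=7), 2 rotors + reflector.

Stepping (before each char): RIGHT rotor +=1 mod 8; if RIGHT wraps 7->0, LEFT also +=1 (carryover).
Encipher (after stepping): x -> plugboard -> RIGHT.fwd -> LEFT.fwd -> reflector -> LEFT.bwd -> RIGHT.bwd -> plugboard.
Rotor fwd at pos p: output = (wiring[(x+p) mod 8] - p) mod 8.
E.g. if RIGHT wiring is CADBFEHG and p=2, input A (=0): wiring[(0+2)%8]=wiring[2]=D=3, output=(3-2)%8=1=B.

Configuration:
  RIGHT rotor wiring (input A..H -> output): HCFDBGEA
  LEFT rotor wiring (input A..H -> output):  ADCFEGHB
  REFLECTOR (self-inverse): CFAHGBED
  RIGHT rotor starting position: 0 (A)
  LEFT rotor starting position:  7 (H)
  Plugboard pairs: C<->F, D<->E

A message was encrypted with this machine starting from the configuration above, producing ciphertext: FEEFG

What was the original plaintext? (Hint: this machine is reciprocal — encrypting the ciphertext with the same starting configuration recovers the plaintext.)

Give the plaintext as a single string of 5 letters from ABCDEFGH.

Char 1 ('F'): step: R->1, L=7; F->plug->C->R->C->L->E->refl->G->L'->E->R'->B->plug->B
Char 2 ('E'): step: R->2, L=7; E->plug->D->R->E->L->G->refl->E->L'->C->R'->E->plug->D
Char 3 ('E'): step: R->3, L=7; E->plug->D->R->B->L->B->refl->F->L'->F->R'->E->plug->D
Char 4 ('F'): step: R->4, L=7; F->plug->C->R->A->L->C->refl->A->L'->H->R'->H->plug->H
Char 5 ('G'): step: R->5, L=7; G->plug->G->R->G->L->H->refl->D->L'->D->R'->C->plug->F

Answer: BDDHF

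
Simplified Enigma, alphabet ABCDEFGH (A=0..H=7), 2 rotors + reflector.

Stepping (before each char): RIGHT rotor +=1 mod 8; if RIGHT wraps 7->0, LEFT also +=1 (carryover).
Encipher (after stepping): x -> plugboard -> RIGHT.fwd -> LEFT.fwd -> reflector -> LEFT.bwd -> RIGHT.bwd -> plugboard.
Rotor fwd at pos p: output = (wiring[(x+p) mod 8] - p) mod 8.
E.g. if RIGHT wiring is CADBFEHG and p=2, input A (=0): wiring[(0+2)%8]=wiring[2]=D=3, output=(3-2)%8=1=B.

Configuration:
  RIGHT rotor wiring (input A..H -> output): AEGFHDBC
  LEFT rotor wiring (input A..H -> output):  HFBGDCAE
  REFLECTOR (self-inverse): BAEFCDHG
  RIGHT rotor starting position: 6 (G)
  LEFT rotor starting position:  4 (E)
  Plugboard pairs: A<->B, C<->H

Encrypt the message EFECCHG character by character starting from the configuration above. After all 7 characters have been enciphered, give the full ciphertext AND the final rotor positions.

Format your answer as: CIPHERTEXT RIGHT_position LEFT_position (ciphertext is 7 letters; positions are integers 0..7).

Char 1 ('E'): step: R->7, L=4; E->plug->E->R->G->L->F->refl->D->L'->E->R'->G->plug->G
Char 2 ('F'): step: R->0, L->5 (L advanced); F->plug->F->R->D->L->C->refl->E->L'->F->R'->D->plug->D
Char 3 ('E'): step: R->1, L=5; E->plug->E->R->C->L->H->refl->G->L'->H->R'->H->plug->C
Char 4 ('C'): step: R->2, L=5; C->plug->H->R->C->L->H->refl->G->L'->H->R'->E->plug->E
Char 5 ('C'): step: R->3, L=5; C->plug->H->R->D->L->C->refl->E->L'->F->R'->F->plug->F
Char 6 ('H'): step: R->4, L=5; H->plug->C->R->F->L->E->refl->C->L'->D->R'->A->plug->B
Char 7 ('G'): step: R->5, L=5; G->plug->G->R->A->L->F->refl->D->L'->B->R'->F->plug->F
Final: ciphertext=GDCEFBF, RIGHT=5, LEFT=5

Answer: GDCEFBF 5 5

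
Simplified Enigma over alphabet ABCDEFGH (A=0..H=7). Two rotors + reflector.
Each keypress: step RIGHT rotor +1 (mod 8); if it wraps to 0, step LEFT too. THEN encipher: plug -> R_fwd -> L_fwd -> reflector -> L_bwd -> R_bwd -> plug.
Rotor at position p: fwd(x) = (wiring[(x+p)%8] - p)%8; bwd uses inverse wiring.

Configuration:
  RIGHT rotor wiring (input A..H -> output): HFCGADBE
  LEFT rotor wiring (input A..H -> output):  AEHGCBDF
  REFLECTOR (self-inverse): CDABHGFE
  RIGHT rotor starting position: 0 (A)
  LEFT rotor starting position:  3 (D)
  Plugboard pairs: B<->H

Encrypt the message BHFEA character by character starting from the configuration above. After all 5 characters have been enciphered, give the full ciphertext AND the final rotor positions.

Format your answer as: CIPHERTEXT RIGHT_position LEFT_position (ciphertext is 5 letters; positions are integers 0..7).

Answer: FBAAE 5 3

Derivation:
Char 1 ('B'): step: R->1, L=3; B->plug->H->R->G->L->B->refl->D->L'->A->R'->F->plug->F
Char 2 ('H'): step: R->2, L=3; H->plug->B->R->E->L->C->refl->A->L'->D->R'->H->plug->B
Char 3 ('F'): step: R->3, L=3; F->plug->F->R->E->L->C->refl->A->L'->D->R'->A->plug->A
Char 4 ('E'): step: R->4, L=3; E->plug->E->R->D->L->A->refl->C->L'->E->R'->A->plug->A
Char 5 ('A'): step: R->5, L=3; A->plug->A->R->G->L->B->refl->D->L'->A->R'->E->plug->E
Final: ciphertext=FBAAE, RIGHT=5, LEFT=3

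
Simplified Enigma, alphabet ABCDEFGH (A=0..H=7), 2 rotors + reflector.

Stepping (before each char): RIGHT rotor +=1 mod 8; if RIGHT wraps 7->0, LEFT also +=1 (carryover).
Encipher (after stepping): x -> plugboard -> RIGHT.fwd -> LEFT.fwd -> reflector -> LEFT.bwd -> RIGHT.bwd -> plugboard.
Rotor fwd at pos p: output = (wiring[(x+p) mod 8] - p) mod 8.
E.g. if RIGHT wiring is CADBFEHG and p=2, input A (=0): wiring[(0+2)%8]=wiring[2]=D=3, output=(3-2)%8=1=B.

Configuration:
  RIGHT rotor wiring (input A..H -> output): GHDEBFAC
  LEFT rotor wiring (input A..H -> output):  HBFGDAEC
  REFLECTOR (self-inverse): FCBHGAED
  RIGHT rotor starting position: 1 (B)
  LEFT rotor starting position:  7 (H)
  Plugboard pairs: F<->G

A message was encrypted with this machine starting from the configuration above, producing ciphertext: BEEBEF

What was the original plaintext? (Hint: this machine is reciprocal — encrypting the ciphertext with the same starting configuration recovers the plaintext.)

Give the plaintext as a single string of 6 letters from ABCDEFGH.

Char 1 ('B'): step: R->2, L=7; B->plug->B->R->C->L->C->refl->B->L'->G->R'->E->plug->E
Char 2 ('E'): step: R->3, L=7; E->plug->E->R->H->L->F->refl->A->L'->B->R'->A->plug->A
Char 3 ('E'): step: R->4, L=7; E->plug->E->R->C->L->C->refl->B->L'->G->R'->D->plug->D
Char 4 ('B'): step: R->5, L=7; B->plug->B->R->D->L->G->refl->E->L'->F->R'->C->plug->C
Char 5 ('E'): step: R->6, L=7; E->plug->E->R->F->L->E->refl->G->L'->D->R'->G->plug->F
Char 6 ('F'): step: R->7, L=7; F->plug->G->R->G->L->B->refl->C->L'->C->R'->F->plug->G

Answer: EADCFG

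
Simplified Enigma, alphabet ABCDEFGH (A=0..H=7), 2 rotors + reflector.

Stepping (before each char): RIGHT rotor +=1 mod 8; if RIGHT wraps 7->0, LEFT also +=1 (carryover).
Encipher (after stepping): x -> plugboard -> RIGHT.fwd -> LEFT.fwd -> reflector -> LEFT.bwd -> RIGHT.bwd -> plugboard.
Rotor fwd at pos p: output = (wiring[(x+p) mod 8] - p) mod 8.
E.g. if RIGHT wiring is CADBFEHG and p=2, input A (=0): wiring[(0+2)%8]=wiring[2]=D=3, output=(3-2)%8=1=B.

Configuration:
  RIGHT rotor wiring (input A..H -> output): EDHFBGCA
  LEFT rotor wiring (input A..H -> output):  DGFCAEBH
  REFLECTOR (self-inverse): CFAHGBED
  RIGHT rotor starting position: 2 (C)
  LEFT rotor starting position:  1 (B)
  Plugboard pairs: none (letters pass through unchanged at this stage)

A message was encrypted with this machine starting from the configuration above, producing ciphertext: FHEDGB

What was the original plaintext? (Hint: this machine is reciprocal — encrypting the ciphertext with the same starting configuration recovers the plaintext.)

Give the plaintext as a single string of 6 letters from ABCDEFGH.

Answer: BCAFBE

Derivation:
Char 1 ('F'): step: R->3, L=1; F->plug->F->R->B->L->E->refl->G->L'->G->R'->B->plug->B
Char 2 ('H'): step: R->4, L=1; H->plug->H->R->B->L->E->refl->G->L'->G->R'->C->plug->C
Char 3 ('E'): step: R->5, L=1; E->plug->E->R->G->L->G->refl->E->L'->B->R'->A->plug->A
Char 4 ('D'): step: R->6, L=1; D->plug->D->R->F->L->A->refl->C->L'->H->R'->F->plug->F
Char 5 ('G'): step: R->7, L=1; G->plug->G->R->H->L->C->refl->A->L'->F->R'->B->plug->B
Char 6 ('B'): step: R->0, L->2 (L advanced); B->plug->B->R->D->L->C->refl->A->L'->B->R'->E->plug->E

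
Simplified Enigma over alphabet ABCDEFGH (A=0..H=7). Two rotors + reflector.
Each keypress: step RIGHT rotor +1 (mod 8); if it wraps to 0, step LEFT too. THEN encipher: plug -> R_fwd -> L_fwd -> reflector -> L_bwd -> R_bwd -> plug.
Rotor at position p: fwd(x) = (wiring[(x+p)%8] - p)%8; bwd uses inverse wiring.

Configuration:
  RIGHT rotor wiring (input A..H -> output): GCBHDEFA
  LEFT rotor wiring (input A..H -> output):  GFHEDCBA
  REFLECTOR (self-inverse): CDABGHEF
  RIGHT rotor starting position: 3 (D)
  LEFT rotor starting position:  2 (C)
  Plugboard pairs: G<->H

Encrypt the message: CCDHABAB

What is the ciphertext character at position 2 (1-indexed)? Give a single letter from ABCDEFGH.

Char 1 ('C'): step: R->4, L=2; C->plug->C->R->B->L->C->refl->A->L'->D->R'->H->plug->G
Char 2 ('C'): step: R->5, L=2; C->plug->C->R->D->L->A->refl->C->L'->B->R'->D->plug->D

D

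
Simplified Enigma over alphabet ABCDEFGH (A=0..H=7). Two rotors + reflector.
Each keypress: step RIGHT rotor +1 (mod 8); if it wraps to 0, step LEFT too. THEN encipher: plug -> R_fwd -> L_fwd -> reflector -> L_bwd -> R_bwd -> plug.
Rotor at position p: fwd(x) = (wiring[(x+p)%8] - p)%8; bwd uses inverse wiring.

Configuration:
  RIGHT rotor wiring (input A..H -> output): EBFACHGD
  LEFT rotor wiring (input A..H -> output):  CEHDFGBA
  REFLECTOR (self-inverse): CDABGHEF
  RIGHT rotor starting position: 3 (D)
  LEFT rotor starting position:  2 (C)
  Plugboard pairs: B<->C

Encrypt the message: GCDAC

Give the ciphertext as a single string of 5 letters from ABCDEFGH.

Char 1 ('G'): step: R->4, L=2; G->plug->G->R->B->L->B->refl->D->L'->C->R'->C->plug->B
Char 2 ('C'): step: R->5, L=2; C->plug->B->R->B->L->B->refl->D->L'->C->R'->A->plug->A
Char 3 ('D'): step: R->6, L=2; D->plug->D->R->D->L->E->refl->G->L'->F->R'->B->plug->C
Char 4 ('A'): step: R->7, L=2; A->plug->A->R->E->L->H->refl->F->L'->A->R'->G->plug->G
Char 5 ('C'): step: R->0, L->3 (L advanced); C->plug->B->R->B->L->C->refl->A->L'->A->R'->D->plug->D

Answer: BACGD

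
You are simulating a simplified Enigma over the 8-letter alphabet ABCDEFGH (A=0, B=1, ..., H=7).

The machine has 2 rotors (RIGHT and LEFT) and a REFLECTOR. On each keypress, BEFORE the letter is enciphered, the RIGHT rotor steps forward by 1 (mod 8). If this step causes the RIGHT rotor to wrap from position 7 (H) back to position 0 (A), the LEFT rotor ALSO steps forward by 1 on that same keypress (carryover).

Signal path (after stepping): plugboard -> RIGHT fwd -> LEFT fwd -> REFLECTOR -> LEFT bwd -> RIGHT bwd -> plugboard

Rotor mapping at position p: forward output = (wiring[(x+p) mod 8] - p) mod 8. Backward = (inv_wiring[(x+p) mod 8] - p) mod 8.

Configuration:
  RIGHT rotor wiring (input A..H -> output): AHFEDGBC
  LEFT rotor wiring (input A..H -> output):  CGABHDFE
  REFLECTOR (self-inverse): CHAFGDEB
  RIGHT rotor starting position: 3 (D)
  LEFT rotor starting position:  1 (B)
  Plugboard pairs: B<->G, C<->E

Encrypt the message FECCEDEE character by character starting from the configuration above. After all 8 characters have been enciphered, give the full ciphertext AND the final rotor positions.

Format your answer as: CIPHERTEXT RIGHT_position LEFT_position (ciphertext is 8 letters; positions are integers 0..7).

Answer: EDDAFGAA 3 2

Derivation:
Char 1 ('F'): step: R->4, L=1; F->plug->F->R->D->L->G->refl->E->L'->F->R'->C->plug->E
Char 2 ('E'): step: R->5, L=1; E->plug->C->R->F->L->E->refl->G->L'->D->R'->D->plug->D
Char 3 ('C'): step: R->6, L=1; C->plug->E->R->H->L->B->refl->H->L'->B->R'->D->plug->D
Char 4 ('C'): step: R->7, L=1; C->plug->E->R->F->L->E->refl->G->L'->D->R'->A->plug->A
Char 5 ('E'): step: R->0, L->2 (L advanced); E->plug->C->R->F->L->C->refl->A->L'->G->R'->F->plug->F
Char 6 ('D'): step: R->1, L=2; D->plug->D->R->C->L->F->refl->D->L'->E->R'->B->plug->G
Char 7 ('E'): step: R->2, L=2; E->plug->C->R->B->L->H->refl->B->L'->D->R'->A->plug->A
Char 8 ('E'): step: R->3, L=2; E->plug->C->R->D->L->B->refl->H->L'->B->R'->A->plug->A
Final: ciphertext=EDDAFGAA, RIGHT=3, LEFT=2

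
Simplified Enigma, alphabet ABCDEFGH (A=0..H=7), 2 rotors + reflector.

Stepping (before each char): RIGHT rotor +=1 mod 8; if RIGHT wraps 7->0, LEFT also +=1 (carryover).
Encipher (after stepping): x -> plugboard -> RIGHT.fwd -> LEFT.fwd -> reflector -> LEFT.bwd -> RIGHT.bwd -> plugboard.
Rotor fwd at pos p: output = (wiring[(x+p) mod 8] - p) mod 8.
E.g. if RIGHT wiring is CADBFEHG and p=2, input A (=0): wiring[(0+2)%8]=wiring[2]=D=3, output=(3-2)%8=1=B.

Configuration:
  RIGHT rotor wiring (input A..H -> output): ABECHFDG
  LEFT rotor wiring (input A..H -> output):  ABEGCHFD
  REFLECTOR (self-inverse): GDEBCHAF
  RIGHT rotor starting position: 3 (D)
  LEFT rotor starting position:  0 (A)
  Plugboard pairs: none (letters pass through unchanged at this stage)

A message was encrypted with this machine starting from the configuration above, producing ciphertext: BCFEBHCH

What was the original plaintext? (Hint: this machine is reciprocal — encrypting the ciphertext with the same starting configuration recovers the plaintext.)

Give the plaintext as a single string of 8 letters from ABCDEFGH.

Char 1 ('B'): step: R->4, L=0; B->plug->B->R->B->L->B->refl->D->L'->H->R'->C->plug->C
Char 2 ('C'): step: R->5, L=0; C->plug->C->R->B->L->B->refl->D->L'->H->R'->F->plug->F
Char 3 ('F'): step: R->6, L=0; F->plug->F->R->E->L->C->refl->E->L'->C->R'->C->plug->C
Char 4 ('E'): step: R->7, L=0; E->plug->E->R->D->L->G->refl->A->L'->A->R'->F->plug->F
Char 5 ('B'): step: R->0, L->1 (L advanced); B->plug->B->R->B->L->D->refl->B->L'->D->R'->G->plug->G
Char 6 ('H'): step: R->1, L=1; H->plug->H->R->H->L->H->refl->F->L'->C->R'->F->plug->F
Char 7 ('C'): step: R->2, L=1; C->plug->C->R->F->L->E->refl->C->L'->G->R'->G->plug->G
Char 8 ('H'): step: R->3, L=1; H->plug->H->R->B->L->D->refl->B->L'->D->R'->E->plug->E

Answer: CFCFGFGE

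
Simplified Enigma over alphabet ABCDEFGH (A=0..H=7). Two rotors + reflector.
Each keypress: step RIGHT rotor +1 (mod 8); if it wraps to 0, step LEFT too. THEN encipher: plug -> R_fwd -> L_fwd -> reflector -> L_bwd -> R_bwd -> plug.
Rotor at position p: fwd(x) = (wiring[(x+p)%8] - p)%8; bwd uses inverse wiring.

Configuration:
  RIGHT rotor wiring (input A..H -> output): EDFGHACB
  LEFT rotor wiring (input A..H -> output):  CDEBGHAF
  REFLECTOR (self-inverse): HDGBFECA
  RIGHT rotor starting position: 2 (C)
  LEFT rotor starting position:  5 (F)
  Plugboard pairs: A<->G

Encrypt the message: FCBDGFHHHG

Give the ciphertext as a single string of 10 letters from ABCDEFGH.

Answer: DGHHBGGDGH

Derivation:
Char 1 ('F'): step: R->3, L=5; F->plug->F->R->B->L->D->refl->B->L'->H->R'->D->plug->D
Char 2 ('C'): step: R->4, L=5; C->plug->C->R->G->L->E->refl->F->L'->D->R'->A->plug->G
Char 3 ('B'): step: R->5, L=5; B->plug->B->R->F->L->H->refl->A->L'->C->R'->H->plug->H
Char 4 ('D'): step: R->6, L=5; D->plug->D->R->F->L->H->refl->A->L'->C->R'->H->plug->H
Char 5 ('G'): step: R->7, L=5; G->plug->A->R->C->L->A->refl->H->L'->F->R'->B->plug->B
Char 6 ('F'): step: R->0, L->6 (L advanced); F->plug->F->R->A->L->C->refl->G->L'->E->R'->A->plug->G
Char 7 ('H'): step: R->1, L=6; H->plug->H->R->D->L->F->refl->E->L'->C->R'->A->plug->G
Char 8 ('H'): step: R->2, L=6; H->plug->H->R->B->L->H->refl->A->L'->G->R'->D->plug->D
Char 9 ('H'): step: R->3, L=6; H->plug->H->R->C->L->E->refl->F->L'->D->R'->A->plug->G
Char 10 ('G'): step: R->4, L=6; G->plug->A->R->D->L->F->refl->E->L'->C->R'->H->plug->H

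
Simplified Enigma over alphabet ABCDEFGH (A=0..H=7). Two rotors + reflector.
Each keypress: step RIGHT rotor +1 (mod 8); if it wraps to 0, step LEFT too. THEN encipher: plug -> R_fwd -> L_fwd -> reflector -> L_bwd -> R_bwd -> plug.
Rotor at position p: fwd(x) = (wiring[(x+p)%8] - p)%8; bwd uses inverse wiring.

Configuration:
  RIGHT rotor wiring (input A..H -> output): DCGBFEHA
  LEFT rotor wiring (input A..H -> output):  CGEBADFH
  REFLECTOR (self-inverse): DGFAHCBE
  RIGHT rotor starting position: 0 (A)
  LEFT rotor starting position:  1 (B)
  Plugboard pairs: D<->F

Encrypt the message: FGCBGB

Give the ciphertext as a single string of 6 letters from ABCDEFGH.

Char 1 ('F'): step: R->1, L=1; F->plug->D->R->E->L->C->refl->F->L'->A->R'->C->plug->C
Char 2 ('G'): step: R->2, L=1; G->plug->G->R->B->L->D->refl->A->L'->C->R'->D->plug->F
Char 3 ('C'): step: R->3, L=1; C->plug->C->R->B->L->D->refl->A->L'->C->R'->B->plug->B
Char 4 ('B'): step: R->4, L=1; B->plug->B->R->A->L->F->refl->C->L'->E->R'->D->plug->F
Char 5 ('G'): step: R->5, L=1; G->plug->G->R->E->L->C->refl->F->L'->A->R'->H->plug->H
Char 6 ('B'): step: R->6, L=1; B->plug->B->R->C->L->A->refl->D->L'->B->R'->A->plug->A

Answer: CFBFHA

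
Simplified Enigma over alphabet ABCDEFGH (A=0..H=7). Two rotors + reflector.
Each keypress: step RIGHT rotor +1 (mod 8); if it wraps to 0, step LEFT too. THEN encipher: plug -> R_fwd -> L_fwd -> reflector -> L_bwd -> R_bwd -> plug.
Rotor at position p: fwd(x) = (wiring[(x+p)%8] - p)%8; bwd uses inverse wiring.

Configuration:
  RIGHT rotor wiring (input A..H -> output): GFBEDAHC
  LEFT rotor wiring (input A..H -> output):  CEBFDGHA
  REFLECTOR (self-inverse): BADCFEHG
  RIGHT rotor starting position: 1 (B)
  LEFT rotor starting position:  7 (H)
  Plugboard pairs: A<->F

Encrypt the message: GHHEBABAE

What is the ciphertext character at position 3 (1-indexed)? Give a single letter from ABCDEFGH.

Char 1 ('G'): step: R->2, L=7; G->plug->G->R->E->L->G->refl->H->L'->G->R'->D->plug->D
Char 2 ('H'): step: R->3, L=7; H->plug->H->R->G->L->H->refl->G->L'->E->R'->D->plug->D
Char 3 ('H'): step: R->4, L=7; H->plug->H->R->A->L->B->refl->A->L'->H->R'->A->plug->F

F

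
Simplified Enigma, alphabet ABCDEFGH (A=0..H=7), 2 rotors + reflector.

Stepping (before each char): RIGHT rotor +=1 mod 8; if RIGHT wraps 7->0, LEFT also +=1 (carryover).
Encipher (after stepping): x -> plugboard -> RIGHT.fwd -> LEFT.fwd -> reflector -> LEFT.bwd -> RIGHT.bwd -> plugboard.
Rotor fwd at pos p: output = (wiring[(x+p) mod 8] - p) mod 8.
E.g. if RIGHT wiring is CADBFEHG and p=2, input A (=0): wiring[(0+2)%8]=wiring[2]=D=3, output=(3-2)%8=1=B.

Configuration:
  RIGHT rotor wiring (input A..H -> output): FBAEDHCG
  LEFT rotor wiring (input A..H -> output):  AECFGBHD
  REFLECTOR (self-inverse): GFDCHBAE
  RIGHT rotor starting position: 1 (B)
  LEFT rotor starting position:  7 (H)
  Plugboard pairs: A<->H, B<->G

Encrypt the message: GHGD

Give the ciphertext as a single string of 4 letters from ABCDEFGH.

Char 1 ('G'): step: R->2, L=7; G->plug->B->R->C->L->F->refl->B->L'->B->R'->C->plug->C
Char 2 ('H'): step: R->3, L=7; H->plug->A->R->B->L->B->refl->F->L'->C->R'->F->plug->F
Char 3 ('G'): step: R->4, L=7; G->plug->B->R->D->L->D->refl->C->L'->G->R'->C->plug->C
Char 4 ('D'): step: R->5, L=7; D->plug->D->R->A->L->E->refl->H->L'->F->R'->B->plug->G

Answer: CFCG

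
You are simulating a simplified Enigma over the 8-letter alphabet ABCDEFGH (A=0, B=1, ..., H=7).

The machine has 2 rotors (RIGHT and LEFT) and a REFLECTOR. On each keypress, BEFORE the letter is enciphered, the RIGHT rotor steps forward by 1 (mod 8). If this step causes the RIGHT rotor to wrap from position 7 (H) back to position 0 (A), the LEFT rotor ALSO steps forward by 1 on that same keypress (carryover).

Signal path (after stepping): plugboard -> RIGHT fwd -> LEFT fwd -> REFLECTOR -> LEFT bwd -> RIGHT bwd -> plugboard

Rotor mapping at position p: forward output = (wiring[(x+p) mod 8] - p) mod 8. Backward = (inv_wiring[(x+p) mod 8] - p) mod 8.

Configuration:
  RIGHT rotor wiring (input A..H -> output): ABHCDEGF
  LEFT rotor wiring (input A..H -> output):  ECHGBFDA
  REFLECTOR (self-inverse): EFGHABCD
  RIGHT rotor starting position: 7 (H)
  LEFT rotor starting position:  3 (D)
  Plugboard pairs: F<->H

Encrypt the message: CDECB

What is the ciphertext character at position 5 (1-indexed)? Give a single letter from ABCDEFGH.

Char 1 ('C'): step: R->0, L->4 (L advanced); C->plug->C->R->H->L->C->refl->G->L'->F->R'->H->plug->F
Char 2 ('D'): step: R->1, L=4; D->plug->D->R->C->L->H->refl->D->L'->G->R'->B->plug->B
Char 3 ('E'): step: R->2, L=4; E->plug->E->R->E->L->A->refl->E->L'->D->R'->F->plug->H
Char 4 ('C'): step: R->3, L=4; C->plug->C->R->B->L->B->refl->F->L'->A->R'->B->plug->B
Char 5 ('B'): step: R->4, L=4; B->plug->B->R->A->L->F->refl->B->L'->B->R'->D->plug->D

D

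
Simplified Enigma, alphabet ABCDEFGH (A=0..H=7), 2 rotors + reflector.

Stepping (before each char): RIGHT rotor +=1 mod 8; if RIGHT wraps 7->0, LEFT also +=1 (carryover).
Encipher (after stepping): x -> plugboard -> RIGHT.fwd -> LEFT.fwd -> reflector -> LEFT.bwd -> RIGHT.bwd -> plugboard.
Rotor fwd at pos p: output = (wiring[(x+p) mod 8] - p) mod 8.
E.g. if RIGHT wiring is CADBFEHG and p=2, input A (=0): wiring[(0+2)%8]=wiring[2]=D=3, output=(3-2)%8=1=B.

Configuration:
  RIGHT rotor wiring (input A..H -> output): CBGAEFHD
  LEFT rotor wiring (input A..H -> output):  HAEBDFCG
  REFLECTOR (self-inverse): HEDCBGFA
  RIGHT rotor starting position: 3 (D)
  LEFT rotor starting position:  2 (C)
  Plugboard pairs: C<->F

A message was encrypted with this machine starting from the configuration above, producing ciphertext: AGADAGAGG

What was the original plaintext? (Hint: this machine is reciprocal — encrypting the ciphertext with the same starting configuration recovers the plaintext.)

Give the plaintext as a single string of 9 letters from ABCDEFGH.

Answer: FAFGEEFEH

Derivation:
Char 1 ('A'): step: R->4, L=2; A->plug->A->R->A->L->C->refl->D->L'->D->R'->C->plug->F
Char 2 ('G'): step: R->5, L=2; G->plug->G->R->D->L->D->refl->C->L'->A->R'->A->plug->A
Char 3 ('A'): step: R->6, L=2; A->plug->A->R->B->L->H->refl->A->L'->E->R'->C->plug->F
Char 4 ('D'): step: R->7, L=2; D->plug->D->R->H->L->G->refl->F->L'->G->R'->G->plug->G
Char 5 ('A'): step: R->0, L->3 (L advanced); A->plug->A->R->C->L->C->refl->D->L'->E->R'->E->plug->E
Char 6 ('G'): step: R->1, L=3; G->plug->G->R->C->L->C->refl->D->L'->E->R'->E->plug->E
Char 7 ('A'): step: R->2, L=3; A->plug->A->R->E->L->D->refl->C->L'->C->R'->C->plug->F
Char 8 ('G'): step: R->3, L=3; G->plug->G->R->G->L->F->refl->G->L'->A->R'->E->plug->E
Char 9 ('G'): step: R->4, L=3; G->plug->G->R->C->L->C->refl->D->L'->E->R'->H->plug->H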